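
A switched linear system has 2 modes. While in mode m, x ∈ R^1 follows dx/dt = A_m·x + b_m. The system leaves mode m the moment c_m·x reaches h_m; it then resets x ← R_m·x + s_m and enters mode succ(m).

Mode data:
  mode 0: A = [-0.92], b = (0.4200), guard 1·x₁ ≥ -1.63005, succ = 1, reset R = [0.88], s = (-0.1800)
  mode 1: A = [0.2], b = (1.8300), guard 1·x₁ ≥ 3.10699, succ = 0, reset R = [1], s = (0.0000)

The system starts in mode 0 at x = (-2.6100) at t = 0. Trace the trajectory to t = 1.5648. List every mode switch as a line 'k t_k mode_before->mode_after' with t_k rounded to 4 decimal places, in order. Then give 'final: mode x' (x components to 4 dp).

1 0.4185 0->1
final: 1 0.3272

Mode 0: guard c·x = -1.6300 hit at Δt = 0.4185 (t = 0.4185), x⁻ = (-1.6300) → reset → x⁺ = (-1.6144), jump to mode 1
Mode 1: flow for 1.1463 to horizon, guard not reached → x = (0.3272)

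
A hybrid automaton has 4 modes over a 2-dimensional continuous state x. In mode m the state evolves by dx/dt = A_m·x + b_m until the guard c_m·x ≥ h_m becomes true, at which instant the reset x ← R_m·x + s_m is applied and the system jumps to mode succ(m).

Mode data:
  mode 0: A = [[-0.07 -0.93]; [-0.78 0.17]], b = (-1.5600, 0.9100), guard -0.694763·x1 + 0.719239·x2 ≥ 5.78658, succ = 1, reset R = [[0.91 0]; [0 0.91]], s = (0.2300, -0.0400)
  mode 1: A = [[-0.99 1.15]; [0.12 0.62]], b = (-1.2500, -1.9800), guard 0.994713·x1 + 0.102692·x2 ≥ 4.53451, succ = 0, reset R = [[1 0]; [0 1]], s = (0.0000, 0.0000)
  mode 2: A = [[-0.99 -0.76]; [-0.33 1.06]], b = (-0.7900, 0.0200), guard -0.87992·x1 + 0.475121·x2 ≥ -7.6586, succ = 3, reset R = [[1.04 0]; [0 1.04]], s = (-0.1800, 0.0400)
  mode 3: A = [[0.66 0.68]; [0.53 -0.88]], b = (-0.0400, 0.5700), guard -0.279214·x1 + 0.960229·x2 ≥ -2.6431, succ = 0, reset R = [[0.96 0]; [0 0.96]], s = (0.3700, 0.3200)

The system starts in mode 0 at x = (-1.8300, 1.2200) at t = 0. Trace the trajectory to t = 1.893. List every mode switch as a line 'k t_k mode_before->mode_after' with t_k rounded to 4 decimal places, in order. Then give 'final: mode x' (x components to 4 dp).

1 0.7153 0->1
final: 1 0.6541 3.4025

Mode 0: guard c·x = 5.7866 hit at Δt = 0.7153 (t = 0.7153), x⁻ = (-4.3770, 3.8174) → reset → x⁺ = (-3.7531, 3.4338), jump to mode 1
Mode 1: flow for 1.1777 to horizon, guard not reached → x = (0.6541, 3.4025)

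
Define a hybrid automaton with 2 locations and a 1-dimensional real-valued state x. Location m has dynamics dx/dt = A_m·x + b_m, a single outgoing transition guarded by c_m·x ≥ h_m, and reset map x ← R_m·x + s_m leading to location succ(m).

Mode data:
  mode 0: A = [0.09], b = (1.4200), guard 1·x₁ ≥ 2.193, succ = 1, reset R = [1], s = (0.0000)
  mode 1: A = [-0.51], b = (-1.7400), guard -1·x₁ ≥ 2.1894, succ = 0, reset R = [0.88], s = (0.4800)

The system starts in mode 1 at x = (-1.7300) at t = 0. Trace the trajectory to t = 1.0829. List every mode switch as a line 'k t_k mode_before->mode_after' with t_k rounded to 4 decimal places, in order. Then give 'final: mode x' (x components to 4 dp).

Mode 1: guard c·x = 2.1894 hit at Δt = 0.6256 (t = 0.6256), x⁻ = (-2.1894) → reset → x⁺ = (-1.4467), jump to mode 0
Mode 0: flow for 0.4573 to horizon, guard not reached → x = (-0.8445)

1 0.6256 1->0
final: 0 -0.8445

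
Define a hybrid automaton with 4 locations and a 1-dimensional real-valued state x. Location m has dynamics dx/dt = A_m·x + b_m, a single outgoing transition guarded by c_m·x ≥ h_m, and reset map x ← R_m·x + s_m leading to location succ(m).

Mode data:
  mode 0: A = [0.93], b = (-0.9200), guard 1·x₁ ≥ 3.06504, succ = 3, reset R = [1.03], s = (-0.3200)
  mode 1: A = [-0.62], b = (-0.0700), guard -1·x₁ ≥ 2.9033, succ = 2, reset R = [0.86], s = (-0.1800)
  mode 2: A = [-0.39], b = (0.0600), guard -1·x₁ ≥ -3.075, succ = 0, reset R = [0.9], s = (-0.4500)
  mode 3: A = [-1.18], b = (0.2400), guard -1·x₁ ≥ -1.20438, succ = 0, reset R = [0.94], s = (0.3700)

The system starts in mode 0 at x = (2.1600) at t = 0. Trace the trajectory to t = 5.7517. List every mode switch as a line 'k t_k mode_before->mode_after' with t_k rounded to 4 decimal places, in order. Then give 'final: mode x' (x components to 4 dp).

Mode 0: guard c·x = 3.0650 hit at Δt = 0.6158 (t = 0.6158), x⁻ = (3.0650) → reset → x⁺ = (2.8370), jump to mode 3
Mode 3: guard c·x = -1.2044 hit at Δt = 0.8198 (t = 1.4356), x⁻ = (1.2044) → reset → x⁺ = (1.5021), jump to mode 0
Mode 0: guard c·x = 3.0650 hit at Δt = 1.5033 (t = 2.9389), x⁻ = (3.0650) → reset → x⁺ = (2.8370), jump to mode 3
Mode 3: guard c·x = -1.2044 hit at Δt = 0.8198 (t = 3.7587), x⁻ = (1.2044) → reset → x⁺ = (1.5021), jump to mode 0
Mode 0: guard c·x = 3.0650 hit at Δt = 1.5033 (t = 5.2620), x⁻ = (3.0650) → reset → x⁺ = (2.8370), jump to mode 3
Mode 3: flow for 0.4897 to horizon, guard not reached → x = (1.6811)

1 0.6158 0->3
2 1.4356 3->0
3 2.9389 0->3
4 3.7587 3->0
5 5.2620 0->3
final: 3 1.6811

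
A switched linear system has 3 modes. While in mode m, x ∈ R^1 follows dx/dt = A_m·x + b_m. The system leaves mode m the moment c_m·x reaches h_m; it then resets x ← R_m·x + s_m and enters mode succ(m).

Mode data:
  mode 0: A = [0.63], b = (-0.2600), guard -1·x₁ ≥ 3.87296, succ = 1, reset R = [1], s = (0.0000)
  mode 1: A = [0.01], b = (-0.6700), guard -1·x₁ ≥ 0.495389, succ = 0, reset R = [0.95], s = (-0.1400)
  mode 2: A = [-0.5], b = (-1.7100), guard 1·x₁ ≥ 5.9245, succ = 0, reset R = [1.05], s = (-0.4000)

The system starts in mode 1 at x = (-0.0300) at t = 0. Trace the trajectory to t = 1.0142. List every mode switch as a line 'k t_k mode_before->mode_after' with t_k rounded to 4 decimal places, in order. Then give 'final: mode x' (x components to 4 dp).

1 0.6919 1->0
final: 0 -0.8410

Mode 1: guard c·x = 0.4954 hit at Δt = 0.6919 (t = 0.6919), x⁻ = (-0.4954) → reset → x⁺ = (-0.6106), jump to mode 0
Mode 0: flow for 0.3223 to horizon, guard not reached → x = (-0.8410)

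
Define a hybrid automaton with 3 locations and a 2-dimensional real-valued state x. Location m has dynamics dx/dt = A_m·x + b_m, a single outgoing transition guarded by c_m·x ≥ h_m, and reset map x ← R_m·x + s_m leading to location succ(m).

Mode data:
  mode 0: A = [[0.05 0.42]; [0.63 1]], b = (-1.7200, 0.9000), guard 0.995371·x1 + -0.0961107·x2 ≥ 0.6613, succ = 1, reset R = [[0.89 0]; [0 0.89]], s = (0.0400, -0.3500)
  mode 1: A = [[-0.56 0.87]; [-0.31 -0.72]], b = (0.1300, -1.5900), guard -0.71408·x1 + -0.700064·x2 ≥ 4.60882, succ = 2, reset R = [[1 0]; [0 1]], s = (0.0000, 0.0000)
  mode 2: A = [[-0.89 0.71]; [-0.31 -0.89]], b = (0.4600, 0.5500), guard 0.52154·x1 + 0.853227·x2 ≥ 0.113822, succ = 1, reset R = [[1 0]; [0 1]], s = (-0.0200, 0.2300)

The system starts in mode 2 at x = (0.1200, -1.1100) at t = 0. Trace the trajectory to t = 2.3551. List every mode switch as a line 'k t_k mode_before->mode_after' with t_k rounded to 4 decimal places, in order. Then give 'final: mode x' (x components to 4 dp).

1 1.2215 2->1
final: 1 -0.2495 -1.1298

Mode 2: guard c·x = 0.1138 hit at Δt = 1.2215 (t = 1.2215), x⁻ = (0.1984, 0.0121) → reset → x⁺ = (0.1784, 0.2421), jump to mode 1
Mode 1: flow for 1.1336 to horizon, guard not reached → x = (-0.2495, -1.1298)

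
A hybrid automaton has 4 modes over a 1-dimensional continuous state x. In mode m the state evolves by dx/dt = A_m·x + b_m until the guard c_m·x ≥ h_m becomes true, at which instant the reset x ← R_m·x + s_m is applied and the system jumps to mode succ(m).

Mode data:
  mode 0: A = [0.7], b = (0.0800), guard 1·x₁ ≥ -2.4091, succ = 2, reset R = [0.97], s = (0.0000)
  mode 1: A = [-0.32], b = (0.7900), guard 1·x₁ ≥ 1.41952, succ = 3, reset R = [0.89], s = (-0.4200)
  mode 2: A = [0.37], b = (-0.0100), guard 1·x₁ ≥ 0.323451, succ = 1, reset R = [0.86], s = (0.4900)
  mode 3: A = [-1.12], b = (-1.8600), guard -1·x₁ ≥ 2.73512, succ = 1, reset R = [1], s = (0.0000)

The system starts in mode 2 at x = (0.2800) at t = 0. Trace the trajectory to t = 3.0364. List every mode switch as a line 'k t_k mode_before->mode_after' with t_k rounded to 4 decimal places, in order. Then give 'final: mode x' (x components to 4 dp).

1 0.4284 2->1
2 1.9375 1->3
final: 3 -0.9293

Mode 2: guard c·x = 0.3235 hit at Δt = 0.4284 (t = 0.4284), x⁻ = (0.3235) → reset → x⁺ = (0.7682), jump to mode 1
Mode 1: guard c·x = 1.4195 hit at Δt = 1.5091 (t = 1.9375), x⁻ = (1.4195) → reset → x⁺ = (0.8434), jump to mode 3
Mode 3: flow for 1.0989 to horizon, guard not reached → x = (-0.9293)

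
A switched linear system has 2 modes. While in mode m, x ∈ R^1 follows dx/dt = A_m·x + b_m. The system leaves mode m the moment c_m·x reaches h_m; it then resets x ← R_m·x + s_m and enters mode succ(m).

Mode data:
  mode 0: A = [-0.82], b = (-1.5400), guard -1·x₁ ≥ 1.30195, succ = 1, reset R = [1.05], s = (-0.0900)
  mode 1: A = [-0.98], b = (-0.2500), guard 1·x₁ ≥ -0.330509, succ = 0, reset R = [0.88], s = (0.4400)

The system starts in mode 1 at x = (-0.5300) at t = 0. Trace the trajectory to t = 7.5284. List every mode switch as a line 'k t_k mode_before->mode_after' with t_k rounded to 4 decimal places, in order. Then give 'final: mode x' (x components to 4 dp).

Mode 1: guard c·x = -0.3305 hit at Δt = 1.3199 (t = 1.3199), x⁻ = (-0.3305) → reset → x⁺ = (0.1492), jump to mode 0
Mode 0: guard c·x = 1.3019 hit at Δt = 1.5343 (t = 2.8542), x⁻ = (-1.3019) → reset → x⁺ = (-1.4570), jump to mode 1
Mode 1: guard c·x = -0.3305 hit at Δt = 2.8253 (t = 5.6795), x⁻ = (-0.3305) → reset → x⁺ = (0.1492), jump to mode 0
Mode 0: guard c·x = 1.3019 hit at Δt = 1.5343 (t = 7.2138), x⁻ = (-1.3019) → reset → x⁺ = (-1.4570), jump to mode 1
Mode 1: flow for 0.3146 to horizon, guard not reached → x = (-1.1382)

1 1.3199 1->0
2 2.8542 0->1
3 5.6795 1->0
4 7.2138 0->1
final: 1 -1.1382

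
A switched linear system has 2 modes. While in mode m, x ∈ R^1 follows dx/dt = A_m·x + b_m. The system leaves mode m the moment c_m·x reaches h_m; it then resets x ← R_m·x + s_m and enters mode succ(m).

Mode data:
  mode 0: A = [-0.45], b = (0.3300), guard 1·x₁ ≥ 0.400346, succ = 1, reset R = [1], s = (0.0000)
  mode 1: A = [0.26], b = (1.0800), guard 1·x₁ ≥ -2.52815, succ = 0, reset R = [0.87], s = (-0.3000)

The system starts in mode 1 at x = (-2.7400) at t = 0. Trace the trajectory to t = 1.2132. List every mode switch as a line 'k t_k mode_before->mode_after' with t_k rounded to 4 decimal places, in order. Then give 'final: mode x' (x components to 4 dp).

1 0.5370 1->0
final: 0 -1.6514

Mode 1: guard c·x = -2.5282 hit at Δt = 0.5370 (t = 0.5370), x⁻ = (-2.5282) → reset → x⁺ = (-2.4995), jump to mode 0
Mode 0: flow for 0.6762 to horizon, guard not reached → x = (-1.6514)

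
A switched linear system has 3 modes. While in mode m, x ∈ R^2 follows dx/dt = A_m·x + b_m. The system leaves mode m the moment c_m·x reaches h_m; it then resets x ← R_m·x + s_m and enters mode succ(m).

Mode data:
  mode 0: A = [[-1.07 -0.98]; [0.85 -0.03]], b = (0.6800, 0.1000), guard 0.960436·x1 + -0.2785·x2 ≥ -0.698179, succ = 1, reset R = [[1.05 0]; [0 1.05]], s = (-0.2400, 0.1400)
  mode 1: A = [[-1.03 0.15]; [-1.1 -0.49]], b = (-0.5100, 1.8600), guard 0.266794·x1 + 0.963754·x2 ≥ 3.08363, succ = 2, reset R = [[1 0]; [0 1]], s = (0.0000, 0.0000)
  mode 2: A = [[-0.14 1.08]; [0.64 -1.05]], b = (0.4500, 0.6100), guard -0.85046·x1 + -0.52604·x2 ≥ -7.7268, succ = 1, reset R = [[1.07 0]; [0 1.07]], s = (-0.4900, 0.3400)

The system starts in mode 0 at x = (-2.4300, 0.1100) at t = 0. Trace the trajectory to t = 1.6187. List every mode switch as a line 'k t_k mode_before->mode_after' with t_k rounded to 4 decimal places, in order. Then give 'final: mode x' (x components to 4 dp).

1 0.5622 0->1
final: 1 -0.6177 2.0191

Mode 0: guard c·x = -0.6982 hit at Δt = 0.5622 (t = 0.5622), x⁻ = (-0.9020, -0.6036) → reset → x⁺ = (-1.1871, -0.4938), jump to mode 1
Mode 1: flow for 1.0565 to horizon, guard not reached → x = (-0.6177, 2.0191)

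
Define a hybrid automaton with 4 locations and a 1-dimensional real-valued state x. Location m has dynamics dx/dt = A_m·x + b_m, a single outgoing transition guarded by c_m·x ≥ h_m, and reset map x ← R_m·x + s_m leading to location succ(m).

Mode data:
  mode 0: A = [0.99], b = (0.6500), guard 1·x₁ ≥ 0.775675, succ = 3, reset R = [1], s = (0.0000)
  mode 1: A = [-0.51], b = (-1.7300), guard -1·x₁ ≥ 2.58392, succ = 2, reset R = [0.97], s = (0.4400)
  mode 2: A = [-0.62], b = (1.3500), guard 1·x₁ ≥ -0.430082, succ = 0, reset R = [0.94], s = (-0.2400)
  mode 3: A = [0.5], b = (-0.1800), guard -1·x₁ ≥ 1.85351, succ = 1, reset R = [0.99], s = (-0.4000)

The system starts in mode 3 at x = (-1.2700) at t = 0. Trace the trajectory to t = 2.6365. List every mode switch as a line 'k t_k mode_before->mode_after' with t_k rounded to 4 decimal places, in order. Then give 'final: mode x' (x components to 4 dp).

1 0.6120 3->1
2 1.3157 1->2
3 2.1013 2->0
final: 0 -0.6357

Mode 3: guard c·x = 1.8535 hit at Δt = 0.6120 (t = 0.6120), x⁻ = (-1.8535) → reset → x⁺ = (-2.2350), jump to mode 1
Mode 1: guard c·x = 2.5839 hit at Δt = 0.7037 (t = 1.3157), x⁻ = (-2.5839) → reset → x⁺ = (-2.0664), jump to mode 2
Mode 2: guard c·x = -0.4301 hit at Δt = 0.7856 (t = 2.1013), x⁻ = (-0.4301) → reset → x⁺ = (-0.6443), jump to mode 0
Mode 0: flow for 0.5352 to horizon, guard not reached → x = (-0.6357)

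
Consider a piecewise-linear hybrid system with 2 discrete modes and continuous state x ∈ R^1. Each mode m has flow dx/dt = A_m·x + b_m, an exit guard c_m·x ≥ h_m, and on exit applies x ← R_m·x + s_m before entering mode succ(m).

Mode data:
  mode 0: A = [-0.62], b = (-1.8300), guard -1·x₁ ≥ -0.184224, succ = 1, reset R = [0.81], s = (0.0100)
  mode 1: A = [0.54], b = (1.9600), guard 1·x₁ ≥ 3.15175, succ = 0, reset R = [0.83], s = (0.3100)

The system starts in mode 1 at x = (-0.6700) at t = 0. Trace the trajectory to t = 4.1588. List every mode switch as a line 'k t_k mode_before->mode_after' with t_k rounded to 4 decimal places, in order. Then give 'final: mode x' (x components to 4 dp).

Mode 1: guard c·x = 3.1517 hit at Δt = 1.5354 (t = 1.5354), x⁻ = (3.1518) → reset → x⁺ = (2.9260), jump to mode 0
Mode 0: guard c·x = -0.1842 hit at Δt = 1.0133 (t = 2.5487), x⁻ = (0.1842) → reset → x⁺ = (0.1592), jump to mode 1
Mode 1: guard c·x = 3.1517 hit at Δt = 1.0780 (t = 3.6267), x⁻ = (3.1517) → reset → x⁺ = (2.9260), jump to mode 0
Mode 0: flow for 0.5321 to horizon, guard not reached → x = (1.2743)

1 1.5354 1->0
2 2.5487 0->1
3 3.6267 1->0
final: 0 1.2743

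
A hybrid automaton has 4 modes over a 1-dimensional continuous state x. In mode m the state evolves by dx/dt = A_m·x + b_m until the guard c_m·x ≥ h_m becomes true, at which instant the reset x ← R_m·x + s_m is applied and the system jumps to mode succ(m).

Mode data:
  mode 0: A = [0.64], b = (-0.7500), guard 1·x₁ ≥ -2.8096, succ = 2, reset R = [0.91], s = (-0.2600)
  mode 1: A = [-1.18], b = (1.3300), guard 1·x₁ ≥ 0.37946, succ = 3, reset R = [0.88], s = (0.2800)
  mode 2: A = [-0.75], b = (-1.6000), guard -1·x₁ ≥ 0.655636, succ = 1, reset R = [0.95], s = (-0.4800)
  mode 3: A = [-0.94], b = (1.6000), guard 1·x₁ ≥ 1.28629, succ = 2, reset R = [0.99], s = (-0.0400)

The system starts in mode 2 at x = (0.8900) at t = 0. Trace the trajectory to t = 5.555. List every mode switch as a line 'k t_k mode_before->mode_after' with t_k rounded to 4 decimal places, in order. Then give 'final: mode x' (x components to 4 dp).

1 0.9545 2->1
2 1.8806 1->3
3 2.9040 3->2
4 4.0019 2->1
5 4.9280 1->3
final: 3 1.0985

Mode 2: guard c·x = 0.6556 hit at Δt = 0.9545 (t = 0.9545), x⁻ = (-0.6556) → reset → x⁺ = (-1.1029), jump to mode 1
Mode 1: guard c·x = 0.3795 hit at Δt = 0.9261 (t = 1.8806), x⁻ = (0.3795) → reset → x⁺ = (0.6139), jump to mode 3
Mode 3: guard c·x = 1.2863 hit at Δt = 1.0234 (t = 2.9040), x⁻ = (1.2863) → reset → x⁺ = (1.2334), jump to mode 2
Mode 2: guard c·x = 0.6556 hit at Δt = 1.0980 (t = 4.0019), x⁻ = (-0.6556) → reset → x⁺ = (-1.1029), jump to mode 1
Mode 1: guard c·x = 0.3795 hit at Δt = 0.9261 (t = 4.9280), x⁻ = (0.3795) → reset → x⁺ = (0.6139), jump to mode 3
Mode 3: flow for 0.6270 to horizon, guard not reached → x = (1.0985)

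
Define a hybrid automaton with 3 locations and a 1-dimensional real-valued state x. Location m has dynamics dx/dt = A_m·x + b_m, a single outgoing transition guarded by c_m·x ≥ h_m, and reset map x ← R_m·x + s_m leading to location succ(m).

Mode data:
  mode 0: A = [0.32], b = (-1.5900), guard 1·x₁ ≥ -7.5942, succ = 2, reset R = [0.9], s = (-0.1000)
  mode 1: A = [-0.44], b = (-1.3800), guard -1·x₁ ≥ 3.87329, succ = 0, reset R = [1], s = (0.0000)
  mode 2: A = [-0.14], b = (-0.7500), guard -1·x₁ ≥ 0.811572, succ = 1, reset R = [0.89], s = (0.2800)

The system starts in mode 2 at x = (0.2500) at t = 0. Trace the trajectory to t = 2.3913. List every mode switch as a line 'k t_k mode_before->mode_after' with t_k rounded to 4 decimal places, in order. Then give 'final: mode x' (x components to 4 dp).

Mode 2: guard c·x = 0.8116 hit at Δt = 1.4992 (t = 1.4992), x⁻ = (-0.8116) → reset → x⁺ = (-0.4423), jump to mode 1
Mode 1: flow for 0.8921 to horizon, guard not reached → x = (-1.3169)

1 1.4992 2->1
final: 1 -1.3169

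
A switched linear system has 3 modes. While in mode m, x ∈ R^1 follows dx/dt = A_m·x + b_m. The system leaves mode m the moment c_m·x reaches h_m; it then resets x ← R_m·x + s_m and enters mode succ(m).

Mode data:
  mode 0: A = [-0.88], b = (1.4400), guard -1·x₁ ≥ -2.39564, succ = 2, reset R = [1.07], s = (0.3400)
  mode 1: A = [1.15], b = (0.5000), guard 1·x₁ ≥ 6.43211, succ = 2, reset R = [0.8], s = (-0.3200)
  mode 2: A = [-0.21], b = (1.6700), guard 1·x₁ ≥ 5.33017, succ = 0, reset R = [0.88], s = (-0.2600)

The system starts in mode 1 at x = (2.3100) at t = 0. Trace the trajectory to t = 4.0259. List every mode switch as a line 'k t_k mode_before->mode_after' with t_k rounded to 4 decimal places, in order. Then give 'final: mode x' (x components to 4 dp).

1 0.7974 1->2
2 1.6353 2->0
3 3.1159 0->2
final: 2 3.7816

Mode 1: guard c·x = 6.4321 hit at Δt = 0.7974 (t = 0.7974), x⁻ = (6.4321) → reset → x⁺ = (4.8257), jump to mode 2
Mode 2: guard c·x = 5.3302 hit at Δt = 0.8379 (t = 1.6353), x⁻ = (5.3302) → reset → x⁺ = (4.4305), jump to mode 0
Mode 0: guard c·x = -2.3956 hit at Δt = 1.4806 (t = 3.1159), x⁻ = (2.3956) → reset → x⁺ = (2.9033), jump to mode 2
Mode 2: flow for 0.9100 to horizon, guard not reached → x = (3.7816)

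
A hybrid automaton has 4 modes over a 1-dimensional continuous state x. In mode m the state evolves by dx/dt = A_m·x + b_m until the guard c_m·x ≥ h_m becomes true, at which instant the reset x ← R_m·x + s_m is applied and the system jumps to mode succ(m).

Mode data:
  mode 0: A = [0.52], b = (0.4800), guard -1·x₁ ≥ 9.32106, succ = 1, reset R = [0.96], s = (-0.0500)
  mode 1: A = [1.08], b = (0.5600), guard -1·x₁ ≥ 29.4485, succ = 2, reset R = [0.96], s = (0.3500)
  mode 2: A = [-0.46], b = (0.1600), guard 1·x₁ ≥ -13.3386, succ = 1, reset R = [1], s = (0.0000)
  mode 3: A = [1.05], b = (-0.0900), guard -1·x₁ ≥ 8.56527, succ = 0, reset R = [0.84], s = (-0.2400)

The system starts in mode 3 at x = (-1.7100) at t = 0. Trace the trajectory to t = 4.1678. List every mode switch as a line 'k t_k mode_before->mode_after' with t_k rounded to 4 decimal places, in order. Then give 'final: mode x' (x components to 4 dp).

1 1.4974 3->0
2 1.9866 0->1
3 3.1229 1->2
final: 2 -17.1327

Mode 3: guard c·x = 8.5653 hit at Δt = 1.4974 (t = 1.4974), x⁻ = (-8.5653) → reset → x⁺ = (-7.4348), jump to mode 0
Mode 0: guard c·x = 9.3211 hit at Δt = 0.4892 (t = 1.9866), x⁻ = (-9.3211) → reset → x⁺ = (-8.9982), jump to mode 1
Mode 1: guard c·x = 29.4485 hit at Δt = 1.1363 (t = 3.1229), x⁻ = (-29.4485) → reset → x⁺ = (-27.9206), jump to mode 2
Mode 2: flow for 1.0449 to horizon, guard not reached → x = (-17.1327)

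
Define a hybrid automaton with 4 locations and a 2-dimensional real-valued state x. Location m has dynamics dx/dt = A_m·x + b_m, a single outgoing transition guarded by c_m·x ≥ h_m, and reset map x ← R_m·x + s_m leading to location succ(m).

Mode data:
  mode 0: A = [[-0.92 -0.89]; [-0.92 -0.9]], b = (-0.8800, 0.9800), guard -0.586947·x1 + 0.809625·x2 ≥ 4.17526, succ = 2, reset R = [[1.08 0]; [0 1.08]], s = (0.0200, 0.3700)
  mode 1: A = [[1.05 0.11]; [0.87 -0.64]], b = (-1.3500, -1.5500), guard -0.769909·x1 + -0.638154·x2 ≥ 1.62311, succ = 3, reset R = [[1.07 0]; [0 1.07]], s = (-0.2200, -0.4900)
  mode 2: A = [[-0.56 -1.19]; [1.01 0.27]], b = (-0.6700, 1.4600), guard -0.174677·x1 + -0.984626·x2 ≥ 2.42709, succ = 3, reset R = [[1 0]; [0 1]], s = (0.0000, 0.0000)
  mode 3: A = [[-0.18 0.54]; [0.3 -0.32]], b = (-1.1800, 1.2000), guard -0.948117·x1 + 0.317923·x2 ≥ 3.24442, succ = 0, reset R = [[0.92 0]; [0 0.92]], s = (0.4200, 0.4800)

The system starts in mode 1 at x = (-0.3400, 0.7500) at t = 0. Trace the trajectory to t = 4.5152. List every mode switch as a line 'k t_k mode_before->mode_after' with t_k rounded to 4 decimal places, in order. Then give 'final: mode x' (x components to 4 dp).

1 0.5574 1->3
2 2.1243 3->0
3 3.7205 0->2
final: 2 -4.7032 2.0579

Mode 1: guard c·x = 1.6231 hit at Δt = 0.5574 (t = 0.5574), x⁻ = (-1.6201, -0.5888) → reset → x⁺ = (-1.9535, -1.1200), jump to mode 3
Mode 3: guard c·x = 3.2444 hit at Δt = 1.5669 (t = 2.1243), x⁻ = (-3.5120, -0.2685) → reset → x⁺ = (-2.8110, 0.2330), jump to mode 0
Mode 0: guard c·x = 4.1753 hit at Δt = 1.5962 (t = 3.7205), x⁻ = (-3.0031, 2.9799) → reset → x⁺ = (-3.2234, 3.5883), jump to mode 2
Mode 2: flow for 0.7947 to horizon, guard not reached → x = (-4.7032, 2.0579)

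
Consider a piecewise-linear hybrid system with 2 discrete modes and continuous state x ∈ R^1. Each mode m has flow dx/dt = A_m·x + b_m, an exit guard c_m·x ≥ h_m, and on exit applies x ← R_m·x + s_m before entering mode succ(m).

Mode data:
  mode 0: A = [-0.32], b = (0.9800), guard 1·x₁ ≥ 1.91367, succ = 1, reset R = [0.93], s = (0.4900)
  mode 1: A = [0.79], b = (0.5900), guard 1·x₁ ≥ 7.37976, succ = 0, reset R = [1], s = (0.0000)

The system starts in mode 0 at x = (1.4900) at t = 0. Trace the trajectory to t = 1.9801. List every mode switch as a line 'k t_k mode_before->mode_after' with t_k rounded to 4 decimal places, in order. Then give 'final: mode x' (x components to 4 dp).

1 0.9810 0->1
final: 1 5.8950

Mode 0: guard c·x = 1.9137 hit at Δt = 0.9810 (t = 0.9810), x⁻ = (1.9137) → reset → x⁺ = (2.2697), jump to mode 1
Mode 1: flow for 0.9991 to horizon, guard not reached → x = (5.8950)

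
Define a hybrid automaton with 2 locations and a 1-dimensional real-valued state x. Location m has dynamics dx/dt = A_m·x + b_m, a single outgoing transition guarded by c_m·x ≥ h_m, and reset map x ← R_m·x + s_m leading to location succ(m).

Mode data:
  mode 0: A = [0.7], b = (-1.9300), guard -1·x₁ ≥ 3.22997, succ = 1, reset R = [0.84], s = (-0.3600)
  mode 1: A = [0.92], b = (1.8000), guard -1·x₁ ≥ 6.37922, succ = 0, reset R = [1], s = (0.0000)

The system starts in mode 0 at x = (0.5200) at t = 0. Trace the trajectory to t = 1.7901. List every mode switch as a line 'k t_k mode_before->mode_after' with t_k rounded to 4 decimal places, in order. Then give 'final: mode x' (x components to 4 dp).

Mode 0: guard c·x = 3.2300 hit at Δt = 1.4063 (t = 1.4063), x⁻ = (-3.2300) → reset → x⁺ = (-3.0732), jump to mode 1
Mode 1: flow for 0.3838 to horizon, guard not reached → x = (-3.5460)

1 1.4063 0->1
final: 1 -3.5460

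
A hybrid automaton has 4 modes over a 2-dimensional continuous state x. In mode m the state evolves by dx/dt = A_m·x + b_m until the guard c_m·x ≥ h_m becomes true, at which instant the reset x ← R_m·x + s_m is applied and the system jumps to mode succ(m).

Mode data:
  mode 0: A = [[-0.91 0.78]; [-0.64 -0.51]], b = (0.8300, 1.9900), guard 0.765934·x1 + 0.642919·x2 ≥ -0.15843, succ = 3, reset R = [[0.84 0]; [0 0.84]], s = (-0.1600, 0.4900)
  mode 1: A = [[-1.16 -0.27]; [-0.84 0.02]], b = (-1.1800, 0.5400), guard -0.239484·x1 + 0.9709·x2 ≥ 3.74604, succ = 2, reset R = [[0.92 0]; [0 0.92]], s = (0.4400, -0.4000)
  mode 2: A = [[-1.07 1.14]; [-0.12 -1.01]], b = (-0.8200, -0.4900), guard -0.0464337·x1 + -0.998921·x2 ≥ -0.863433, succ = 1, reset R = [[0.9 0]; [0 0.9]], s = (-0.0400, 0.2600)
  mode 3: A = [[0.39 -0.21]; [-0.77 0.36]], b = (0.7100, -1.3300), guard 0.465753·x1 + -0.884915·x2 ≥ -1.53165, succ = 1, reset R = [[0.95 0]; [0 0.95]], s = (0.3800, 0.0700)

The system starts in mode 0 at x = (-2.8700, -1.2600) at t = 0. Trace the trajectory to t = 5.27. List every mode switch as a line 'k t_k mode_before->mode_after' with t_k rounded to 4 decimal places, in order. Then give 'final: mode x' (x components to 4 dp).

1 0.6965 0->3
2 1.9914 3->1
3 3.5454 1->2
4 4.4410 2->1
final: 1 -0.7747 1.7598

Mode 0: guard c·x = -0.1584 hit at Δt = 0.6965 (t = 0.6965), x⁻ = (-1.0456, 0.9992) → reset → x⁺ = (-1.0383, 1.3293), jump to mode 3
Mode 3: guard c·x = -1.5316 hit at Δt = 1.2949 (t = 1.9914), x⁻ = (-0.9794, 1.2154) → reset → x⁺ = (-0.5504, 1.2246), jump to mode 1
Mode 1: guard c·x = 3.7460 hit at Δt = 1.5540 (t = 3.5454), x⁻ = (-1.4446, 3.5020) → reset → x⁺ = (-0.8890, 2.8218), jump to mode 2
Mode 2: guard c·x = -0.8634 hit at Δt = 0.8956 (t = 4.4410), x⁻ = (0.2043, 0.8549) → reset → x⁺ = (0.1439, 1.0294), jump to mode 1
Mode 1: flow for 0.8290 to horizon, guard not reached → x = (-0.7747, 1.7598)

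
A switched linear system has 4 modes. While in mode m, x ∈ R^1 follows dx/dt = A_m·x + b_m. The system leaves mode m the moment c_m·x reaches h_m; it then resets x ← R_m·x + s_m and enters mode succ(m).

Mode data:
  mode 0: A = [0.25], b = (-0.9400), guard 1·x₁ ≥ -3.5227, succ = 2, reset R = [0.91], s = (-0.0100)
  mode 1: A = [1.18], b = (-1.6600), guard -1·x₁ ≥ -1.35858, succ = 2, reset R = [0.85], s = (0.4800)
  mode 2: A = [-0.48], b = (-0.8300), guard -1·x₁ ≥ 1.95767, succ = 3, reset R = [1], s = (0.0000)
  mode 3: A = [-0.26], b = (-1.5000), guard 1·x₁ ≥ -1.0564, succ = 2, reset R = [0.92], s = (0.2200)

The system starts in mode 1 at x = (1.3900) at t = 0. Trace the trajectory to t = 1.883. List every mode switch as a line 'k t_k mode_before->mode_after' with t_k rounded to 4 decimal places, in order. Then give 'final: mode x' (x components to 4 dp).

1 0.8942 1->2
final: 2 0.3636

Mode 1: guard c·x = -1.3586 hit at Δt = 0.8942 (t = 0.8942), x⁻ = (1.3586) → reset → x⁺ = (1.6348), jump to mode 2
Mode 2: flow for 0.9888 to horizon, guard not reached → x = (0.3636)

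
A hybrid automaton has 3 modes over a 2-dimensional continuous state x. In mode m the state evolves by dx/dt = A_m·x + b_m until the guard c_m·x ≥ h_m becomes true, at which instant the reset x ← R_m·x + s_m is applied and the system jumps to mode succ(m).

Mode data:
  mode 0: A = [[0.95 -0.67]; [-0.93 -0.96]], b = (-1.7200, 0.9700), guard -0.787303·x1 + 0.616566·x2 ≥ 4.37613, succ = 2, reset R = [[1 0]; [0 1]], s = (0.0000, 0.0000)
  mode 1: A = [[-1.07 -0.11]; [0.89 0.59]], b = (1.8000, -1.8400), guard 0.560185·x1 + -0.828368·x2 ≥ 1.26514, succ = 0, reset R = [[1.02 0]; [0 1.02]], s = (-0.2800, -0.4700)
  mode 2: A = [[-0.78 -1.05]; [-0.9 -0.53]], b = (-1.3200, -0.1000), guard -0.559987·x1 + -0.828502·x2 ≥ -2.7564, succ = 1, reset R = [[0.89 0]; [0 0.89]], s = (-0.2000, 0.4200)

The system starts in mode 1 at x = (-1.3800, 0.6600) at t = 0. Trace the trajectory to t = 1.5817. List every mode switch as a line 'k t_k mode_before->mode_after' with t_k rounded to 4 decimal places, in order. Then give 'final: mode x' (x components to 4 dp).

Mode 1: guard c·x = 1.2651 hit at Δt = 0.8078 (t = 0.8078), x⁻ = (0.4193, -1.2437) → reset → x⁺ = (0.1476, -1.7386), jump to mode 0
Mode 0: flow for 0.7739 to horizon, guard not reached → x = (-0.8920, -0.1422)

1 0.8078 1->0
final: 0 -0.8920 -0.1422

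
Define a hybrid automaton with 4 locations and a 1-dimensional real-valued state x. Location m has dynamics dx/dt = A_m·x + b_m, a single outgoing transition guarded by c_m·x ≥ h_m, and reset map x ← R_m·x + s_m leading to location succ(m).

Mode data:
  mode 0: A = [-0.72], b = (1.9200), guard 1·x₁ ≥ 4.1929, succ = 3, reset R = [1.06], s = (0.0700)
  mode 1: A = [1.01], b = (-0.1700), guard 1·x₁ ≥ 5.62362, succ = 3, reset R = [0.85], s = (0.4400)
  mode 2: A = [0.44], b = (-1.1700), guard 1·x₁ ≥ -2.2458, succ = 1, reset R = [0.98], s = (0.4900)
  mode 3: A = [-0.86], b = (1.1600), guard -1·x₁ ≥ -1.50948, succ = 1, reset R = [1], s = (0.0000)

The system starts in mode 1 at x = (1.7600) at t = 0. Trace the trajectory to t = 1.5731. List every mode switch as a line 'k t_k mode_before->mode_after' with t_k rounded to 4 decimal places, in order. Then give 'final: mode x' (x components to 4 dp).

Mode 1: guard c·x = 5.6236 hit at Δt = 1.2196 (t = 1.2196), x⁻ = (5.6236) → reset → x⁺ = (5.2201), jump to mode 3
Mode 3: flow for 0.3535 to horizon, guard not reached → x = (4.2052)

1 1.2196 1->3
final: 3 4.2052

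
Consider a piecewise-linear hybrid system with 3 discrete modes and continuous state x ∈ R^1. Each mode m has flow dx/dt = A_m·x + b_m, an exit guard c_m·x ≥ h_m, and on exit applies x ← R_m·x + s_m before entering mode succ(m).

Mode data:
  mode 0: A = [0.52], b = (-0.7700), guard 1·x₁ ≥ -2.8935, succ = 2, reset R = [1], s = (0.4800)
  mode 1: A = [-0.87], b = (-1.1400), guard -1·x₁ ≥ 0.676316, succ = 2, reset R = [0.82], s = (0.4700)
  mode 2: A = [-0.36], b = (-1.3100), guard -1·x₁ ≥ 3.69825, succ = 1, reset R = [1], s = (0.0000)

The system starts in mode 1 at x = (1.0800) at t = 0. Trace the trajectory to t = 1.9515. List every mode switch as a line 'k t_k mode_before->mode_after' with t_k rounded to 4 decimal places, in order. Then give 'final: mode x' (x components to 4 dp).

1 1.5254 1->2
final: 2 -0.5900

Mode 1: guard c·x = 0.6763 hit at Δt = 1.5254 (t = 1.5254), x⁻ = (-0.6763) → reset → x⁺ = (-0.0846), jump to mode 2
Mode 2: flow for 0.4261 to horizon, guard not reached → x = (-0.5900)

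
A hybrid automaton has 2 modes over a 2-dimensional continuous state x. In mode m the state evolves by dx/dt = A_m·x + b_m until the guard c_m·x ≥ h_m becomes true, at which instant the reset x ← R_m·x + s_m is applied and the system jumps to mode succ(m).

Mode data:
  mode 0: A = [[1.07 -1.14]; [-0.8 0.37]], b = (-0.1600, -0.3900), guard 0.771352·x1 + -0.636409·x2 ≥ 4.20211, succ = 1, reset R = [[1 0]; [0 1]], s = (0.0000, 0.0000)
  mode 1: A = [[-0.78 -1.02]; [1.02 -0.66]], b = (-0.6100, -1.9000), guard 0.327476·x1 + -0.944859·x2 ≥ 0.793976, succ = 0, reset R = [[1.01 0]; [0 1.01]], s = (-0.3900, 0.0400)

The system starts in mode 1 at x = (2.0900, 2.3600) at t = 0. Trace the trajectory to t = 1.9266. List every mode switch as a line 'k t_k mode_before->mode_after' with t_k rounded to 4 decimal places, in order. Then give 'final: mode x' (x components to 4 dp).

Mode 1: guard c·x = 0.7940 hit at Δt = 1.5501 (t = 1.5501), x⁻ = (-0.2551, -0.9287) → reset → x⁺ = (-0.6476, -0.8980), jump to mode 0
Mode 0: flow for 0.3765 to horizon, guard not reached → x = (-0.5466, -0.9942)

1 1.5501 1->0
final: 0 -0.5466 -0.9942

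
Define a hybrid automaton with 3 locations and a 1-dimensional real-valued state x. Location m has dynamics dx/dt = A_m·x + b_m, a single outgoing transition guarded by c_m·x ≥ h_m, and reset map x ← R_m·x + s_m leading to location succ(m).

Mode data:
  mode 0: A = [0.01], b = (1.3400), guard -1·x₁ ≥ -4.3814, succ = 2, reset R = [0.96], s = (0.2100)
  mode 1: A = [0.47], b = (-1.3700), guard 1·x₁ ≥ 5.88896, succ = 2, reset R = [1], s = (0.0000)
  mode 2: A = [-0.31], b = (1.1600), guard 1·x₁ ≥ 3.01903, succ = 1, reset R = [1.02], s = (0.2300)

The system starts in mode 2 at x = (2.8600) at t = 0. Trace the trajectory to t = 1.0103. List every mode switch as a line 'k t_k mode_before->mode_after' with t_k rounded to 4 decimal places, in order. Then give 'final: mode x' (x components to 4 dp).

1 0.6414 2->1
final: 1 3.3841

Mode 2: guard c·x = 3.0190 hit at Δt = 0.6414 (t = 0.6414), x⁻ = (3.0190) → reset → x⁺ = (3.3094), jump to mode 1
Mode 1: flow for 0.3689 to horizon, guard not reached → x = (3.3841)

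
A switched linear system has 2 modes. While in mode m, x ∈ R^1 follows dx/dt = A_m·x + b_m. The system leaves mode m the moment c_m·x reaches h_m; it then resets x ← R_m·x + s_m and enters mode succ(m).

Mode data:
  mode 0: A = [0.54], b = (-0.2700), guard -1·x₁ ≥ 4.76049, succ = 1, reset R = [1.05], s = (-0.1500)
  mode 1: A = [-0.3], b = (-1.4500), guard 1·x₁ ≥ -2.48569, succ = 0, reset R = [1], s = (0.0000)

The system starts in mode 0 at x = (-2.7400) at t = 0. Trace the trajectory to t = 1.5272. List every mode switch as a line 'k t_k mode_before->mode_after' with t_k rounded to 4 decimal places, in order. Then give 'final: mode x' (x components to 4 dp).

1 0.8975 0->1
final: 1 -5.0943

Mode 0: guard c·x = 4.7605 hit at Δt = 0.8975 (t = 0.8975), x⁻ = (-4.7605) → reset → x⁺ = (-5.1485), jump to mode 1
Mode 1: flow for 0.6297 to horizon, guard not reached → x = (-5.0943)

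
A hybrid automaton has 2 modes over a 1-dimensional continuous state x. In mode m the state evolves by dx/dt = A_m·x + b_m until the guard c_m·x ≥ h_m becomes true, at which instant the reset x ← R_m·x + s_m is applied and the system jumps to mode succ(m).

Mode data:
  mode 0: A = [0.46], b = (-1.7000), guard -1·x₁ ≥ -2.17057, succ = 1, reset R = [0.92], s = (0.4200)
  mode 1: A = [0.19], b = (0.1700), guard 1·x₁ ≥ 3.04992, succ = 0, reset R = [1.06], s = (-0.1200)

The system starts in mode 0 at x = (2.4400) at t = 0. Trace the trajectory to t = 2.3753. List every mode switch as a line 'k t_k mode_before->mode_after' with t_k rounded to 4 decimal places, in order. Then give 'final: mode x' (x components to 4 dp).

Mode 0: guard c·x = -2.1706 hit at Δt = 0.4226 (t = 0.4226), x⁻ = (2.1706) → reset → x⁺ = (2.4169), jump to mode 1
Mode 1: guard c·x = 3.0499 hit at Δt = 0.9206 (t = 1.3432), x⁻ = (3.0499) → reset → x⁺ = (3.1129), jump to mode 0
Mode 0: flow for 1.0321 to horizon, guard not reached → x = (2.7588)

1 0.4226 0->1
2 1.3432 1->0
final: 0 2.7588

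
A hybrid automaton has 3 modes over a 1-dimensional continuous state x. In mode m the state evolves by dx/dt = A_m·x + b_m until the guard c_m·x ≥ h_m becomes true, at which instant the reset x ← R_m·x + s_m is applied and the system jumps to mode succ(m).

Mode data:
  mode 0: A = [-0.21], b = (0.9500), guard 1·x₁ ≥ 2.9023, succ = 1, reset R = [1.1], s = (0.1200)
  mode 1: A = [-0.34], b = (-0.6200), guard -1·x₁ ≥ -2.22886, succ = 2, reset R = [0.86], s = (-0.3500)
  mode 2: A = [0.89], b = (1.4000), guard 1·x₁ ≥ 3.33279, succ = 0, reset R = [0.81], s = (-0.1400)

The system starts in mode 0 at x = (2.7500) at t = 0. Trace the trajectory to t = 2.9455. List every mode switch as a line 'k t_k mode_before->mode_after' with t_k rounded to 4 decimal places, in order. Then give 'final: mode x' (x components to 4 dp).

Mode 0: guard c·x = 2.9023 hit at Δt = 0.4275 (t = 0.4275), x⁻ = (2.9023) → reset → x⁺ = (3.3125), jump to mode 1
Mode 1: guard c·x = -2.2289 hit at Δt = 0.6970 (t = 1.1245), x⁻ = (2.2289) → reset → x⁺ = (1.5668), jump to mode 2
Mode 2: guard c·x = 3.3328 hit at Δt = 0.5014 (t = 1.6259), x⁻ = (3.3328) → reset → x⁺ = (2.5596), jump to mode 0
Mode 0: guard c·x = 2.9023 hit at Δt = 0.9131 (t = 2.5390), x⁻ = (2.9023) → reset → x⁺ = (3.3125), jump to mode 1
Mode 1: flow for 0.4065 to horizon, guard not reached → x = (2.6495)

1 0.4275 0->1
2 1.1245 1->2
3 1.6259 2->0
4 2.5390 0->1
final: 1 2.6495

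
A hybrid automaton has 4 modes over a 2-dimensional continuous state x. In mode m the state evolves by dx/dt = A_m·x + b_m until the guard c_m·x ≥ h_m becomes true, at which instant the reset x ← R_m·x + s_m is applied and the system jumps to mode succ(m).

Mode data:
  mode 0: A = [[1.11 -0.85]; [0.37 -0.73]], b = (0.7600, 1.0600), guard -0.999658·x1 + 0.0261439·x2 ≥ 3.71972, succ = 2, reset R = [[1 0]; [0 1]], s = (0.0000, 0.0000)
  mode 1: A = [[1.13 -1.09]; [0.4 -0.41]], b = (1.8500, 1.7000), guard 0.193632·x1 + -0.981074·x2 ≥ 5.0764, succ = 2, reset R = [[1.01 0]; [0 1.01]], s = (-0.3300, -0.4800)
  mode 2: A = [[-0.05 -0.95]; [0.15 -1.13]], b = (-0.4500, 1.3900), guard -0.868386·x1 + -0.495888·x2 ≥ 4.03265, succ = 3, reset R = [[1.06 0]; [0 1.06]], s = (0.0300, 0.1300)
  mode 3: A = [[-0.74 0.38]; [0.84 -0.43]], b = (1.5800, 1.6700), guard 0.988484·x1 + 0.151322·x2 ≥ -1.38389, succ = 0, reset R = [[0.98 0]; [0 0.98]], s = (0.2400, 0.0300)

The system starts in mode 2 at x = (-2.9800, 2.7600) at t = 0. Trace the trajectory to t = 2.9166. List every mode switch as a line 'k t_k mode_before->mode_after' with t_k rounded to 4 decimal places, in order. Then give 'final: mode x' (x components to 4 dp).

1 1.1835 2->3
2 2.1979 3->0
final: 0 -1.9973 0.3761

Mode 2: guard c·x = 4.0327 hit at Δt = 1.1835 (t = 1.1835), x⁻ = (-5.3212, 1.1861) → reset → x⁺ = (-5.6105, 1.3873), jump to mode 3
Mode 3: guard c·x = -1.3839 hit at Δt = 1.0144 (t = 2.1979), x⁻ = (-1.4226, 0.1475) → reset → x⁺ = (-1.1541, 0.1745), jump to mode 0
Mode 0: flow for 0.7187 to horizon, guard not reached → x = (-1.9973, 0.3761)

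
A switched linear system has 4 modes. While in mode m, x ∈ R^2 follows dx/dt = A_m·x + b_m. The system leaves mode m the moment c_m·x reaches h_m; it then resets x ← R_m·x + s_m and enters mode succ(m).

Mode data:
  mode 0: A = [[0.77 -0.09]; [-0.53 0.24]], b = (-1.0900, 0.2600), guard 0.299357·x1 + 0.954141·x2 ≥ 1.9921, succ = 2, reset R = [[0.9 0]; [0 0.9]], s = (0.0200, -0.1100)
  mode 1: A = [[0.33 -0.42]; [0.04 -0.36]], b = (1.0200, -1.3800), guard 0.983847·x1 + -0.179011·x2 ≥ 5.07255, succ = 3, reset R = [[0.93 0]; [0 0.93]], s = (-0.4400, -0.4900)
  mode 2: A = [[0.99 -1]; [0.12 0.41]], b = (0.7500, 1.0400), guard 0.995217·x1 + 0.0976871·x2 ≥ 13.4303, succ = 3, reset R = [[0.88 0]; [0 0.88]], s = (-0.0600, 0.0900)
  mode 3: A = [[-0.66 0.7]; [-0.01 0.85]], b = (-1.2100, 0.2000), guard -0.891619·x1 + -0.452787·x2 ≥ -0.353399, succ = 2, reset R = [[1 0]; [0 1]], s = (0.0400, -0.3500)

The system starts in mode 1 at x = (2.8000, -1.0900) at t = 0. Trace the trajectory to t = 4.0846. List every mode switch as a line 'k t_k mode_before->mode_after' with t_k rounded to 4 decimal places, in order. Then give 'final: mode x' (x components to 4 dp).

Mode 1: guard c·x = 5.0725 hit at Δt = 0.7249 (t = 0.7249), x⁻ = (4.8606, -1.6226) → reset → x⁺ = (4.0804, -1.9990), jump to mode 3
Mode 3: guard c·x = -0.3534 hit at Δt = 0.4618 (t = 1.1867), x⁻ = (1.8507, -2.8639) → reset → x⁺ = (1.8907, -3.2139), jump to mode 2
Mode 2: guard c·x = 13.4303 hit at Δt = 1.1290 (t = 2.3157), x⁻ = (13.7421, -2.5190) → reset → x⁺ = (12.0331, -2.1267), jump to mode 3
Mode 3: guard c·x = -0.3534 hit at Δt = 1.0844 (t = 3.4001), x⁻ = (3.0013, -5.1296) → reset → x⁺ = (3.0413, -5.4796), jump to mode 2
Mode 2: flow for 0.6845 to horizon, guard not reached → x = (12.2711, -5.7780)

1 0.7249 1->3
2 1.1867 3->2
3 2.3157 2->3
4 3.4001 3->2
final: 2 12.2711 -5.7780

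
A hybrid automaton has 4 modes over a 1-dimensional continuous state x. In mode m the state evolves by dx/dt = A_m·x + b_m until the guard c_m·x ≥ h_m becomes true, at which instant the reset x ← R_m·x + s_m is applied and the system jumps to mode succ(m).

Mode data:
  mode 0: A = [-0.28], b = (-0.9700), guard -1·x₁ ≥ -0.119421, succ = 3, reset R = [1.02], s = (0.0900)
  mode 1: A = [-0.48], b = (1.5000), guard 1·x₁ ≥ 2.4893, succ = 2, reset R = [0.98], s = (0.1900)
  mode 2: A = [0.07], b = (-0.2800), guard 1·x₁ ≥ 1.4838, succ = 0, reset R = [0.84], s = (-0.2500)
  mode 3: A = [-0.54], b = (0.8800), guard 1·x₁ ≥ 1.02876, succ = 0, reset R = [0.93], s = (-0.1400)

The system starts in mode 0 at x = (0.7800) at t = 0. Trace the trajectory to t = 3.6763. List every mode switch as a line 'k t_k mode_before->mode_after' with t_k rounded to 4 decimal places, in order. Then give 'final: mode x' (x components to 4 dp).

Mode 0: guard c·x = -0.1194 hit at Δt = 0.6042 (t = 0.6042), x⁻ = (0.1194) → reset → x⁺ = (0.2118), jump to mode 3
Mode 3: guard c·x = 1.0288 hit at Δt = 1.5898 (t = 2.1940), x⁻ = (1.0288) → reset → x⁺ = (0.8167), jump to mode 0
Mode 0: guard c·x = -0.1194 hit at Δt = 0.6350 (t = 2.8290), x⁻ = (0.1194) → reset → x⁺ = (0.2118), jump to mode 3
Mode 3: flow for 0.8473 to horizon, guard not reached → x = (0.7324)

1 0.6042 0->3
2 2.1940 3->0
3 2.8290 0->3
final: 3 0.7324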